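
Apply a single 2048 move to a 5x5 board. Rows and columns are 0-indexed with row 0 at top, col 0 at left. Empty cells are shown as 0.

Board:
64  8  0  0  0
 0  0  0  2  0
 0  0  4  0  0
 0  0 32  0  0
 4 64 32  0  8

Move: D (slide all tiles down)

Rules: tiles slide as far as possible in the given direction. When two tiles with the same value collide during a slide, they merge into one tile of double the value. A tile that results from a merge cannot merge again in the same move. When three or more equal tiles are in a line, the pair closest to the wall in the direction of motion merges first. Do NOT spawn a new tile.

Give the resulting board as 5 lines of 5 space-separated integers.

Answer:  0  0  0  0  0
 0  0  0  0  0
 0  0  0  0  0
64  8  4  0  0
 4 64 64  2  8

Derivation:
Slide down:
col 0: [64, 0, 0, 0, 4] -> [0, 0, 0, 64, 4]
col 1: [8, 0, 0, 0, 64] -> [0, 0, 0, 8, 64]
col 2: [0, 0, 4, 32, 32] -> [0, 0, 0, 4, 64]
col 3: [0, 2, 0, 0, 0] -> [0, 0, 0, 0, 2]
col 4: [0, 0, 0, 0, 8] -> [0, 0, 0, 0, 8]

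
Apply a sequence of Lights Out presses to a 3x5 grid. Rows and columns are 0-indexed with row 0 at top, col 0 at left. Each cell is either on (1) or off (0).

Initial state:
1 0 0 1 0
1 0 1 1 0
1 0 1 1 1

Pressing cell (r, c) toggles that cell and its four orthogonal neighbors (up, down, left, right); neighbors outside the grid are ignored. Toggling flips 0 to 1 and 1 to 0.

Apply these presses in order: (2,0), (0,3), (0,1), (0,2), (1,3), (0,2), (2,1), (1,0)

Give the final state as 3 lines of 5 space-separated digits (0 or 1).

After press 1 at (2,0):
1 0 0 1 0
0 0 1 1 0
0 1 1 1 1

After press 2 at (0,3):
1 0 1 0 1
0 0 1 0 0
0 1 1 1 1

After press 3 at (0,1):
0 1 0 0 1
0 1 1 0 0
0 1 1 1 1

After press 4 at (0,2):
0 0 1 1 1
0 1 0 0 0
0 1 1 1 1

After press 5 at (1,3):
0 0 1 0 1
0 1 1 1 1
0 1 1 0 1

After press 6 at (0,2):
0 1 0 1 1
0 1 0 1 1
0 1 1 0 1

After press 7 at (2,1):
0 1 0 1 1
0 0 0 1 1
1 0 0 0 1

After press 8 at (1,0):
1 1 0 1 1
1 1 0 1 1
0 0 0 0 1

Answer: 1 1 0 1 1
1 1 0 1 1
0 0 0 0 1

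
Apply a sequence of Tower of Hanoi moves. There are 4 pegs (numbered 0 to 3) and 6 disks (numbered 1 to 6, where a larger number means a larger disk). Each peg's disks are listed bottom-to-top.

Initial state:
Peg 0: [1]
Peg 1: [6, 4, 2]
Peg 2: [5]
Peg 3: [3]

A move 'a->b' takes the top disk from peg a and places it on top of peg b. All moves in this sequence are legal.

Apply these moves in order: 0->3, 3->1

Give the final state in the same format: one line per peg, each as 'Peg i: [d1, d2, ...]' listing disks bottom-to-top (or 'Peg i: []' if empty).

After move 1 (0->3):
Peg 0: []
Peg 1: [6, 4, 2]
Peg 2: [5]
Peg 3: [3, 1]

After move 2 (3->1):
Peg 0: []
Peg 1: [6, 4, 2, 1]
Peg 2: [5]
Peg 3: [3]

Answer: Peg 0: []
Peg 1: [6, 4, 2, 1]
Peg 2: [5]
Peg 3: [3]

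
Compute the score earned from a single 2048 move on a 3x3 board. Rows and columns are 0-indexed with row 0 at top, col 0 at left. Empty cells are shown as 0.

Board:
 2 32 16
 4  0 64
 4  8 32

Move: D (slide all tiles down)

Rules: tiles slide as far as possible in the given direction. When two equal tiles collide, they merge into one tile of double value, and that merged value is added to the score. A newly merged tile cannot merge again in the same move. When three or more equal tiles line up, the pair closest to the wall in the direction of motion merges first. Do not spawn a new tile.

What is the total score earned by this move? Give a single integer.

Slide down:
col 0: [2, 4, 4] -> [0, 2, 8]  score +8 (running 8)
col 1: [32, 0, 8] -> [0, 32, 8]  score +0 (running 8)
col 2: [16, 64, 32] -> [16, 64, 32]  score +0 (running 8)
Board after move:
 0  0 16
 2 32 64
 8  8 32

Answer: 8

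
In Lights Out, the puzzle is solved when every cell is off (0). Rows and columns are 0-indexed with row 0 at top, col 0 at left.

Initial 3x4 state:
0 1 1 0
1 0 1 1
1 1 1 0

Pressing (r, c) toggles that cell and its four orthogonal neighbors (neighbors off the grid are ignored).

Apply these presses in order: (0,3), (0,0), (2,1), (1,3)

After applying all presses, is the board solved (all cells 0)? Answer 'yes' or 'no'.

After press 1 at (0,3):
0 1 0 1
1 0 1 0
1 1 1 0

After press 2 at (0,0):
1 0 0 1
0 0 1 0
1 1 1 0

After press 3 at (2,1):
1 0 0 1
0 1 1 0
0 0 0 0

After press 4 at (1,3):
1 0 0 0
0 1 0 1
0 0 0 1

Lights still on: 4

Answer: no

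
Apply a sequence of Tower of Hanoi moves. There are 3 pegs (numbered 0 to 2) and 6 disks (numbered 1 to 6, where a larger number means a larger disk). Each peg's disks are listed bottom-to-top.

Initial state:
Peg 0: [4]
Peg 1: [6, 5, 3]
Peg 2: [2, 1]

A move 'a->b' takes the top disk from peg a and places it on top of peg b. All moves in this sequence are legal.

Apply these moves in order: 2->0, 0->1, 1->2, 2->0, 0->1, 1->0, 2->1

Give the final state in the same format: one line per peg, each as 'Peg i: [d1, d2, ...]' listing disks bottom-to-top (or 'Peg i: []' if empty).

Answer: Peg 0: [4, 1]
Peg 1: [6, 5, 3, 2]
Peg 2: []

Derivation:
After move 1 (2->0):
Peg 0: [4, 1]
Peg 1: [6, 5, 3]
Peg 2: [2]

After move 2 (0->1):
Peg 0: [4]
Peg 1: [6, 5, 3, 1]
Peg 2: [2]

After move 3 (1->2):
Peg 0: [4]
Peg 1: [6, 5, 3]
Peg 2: [2, 1]

After move 4 (2->0):
Peg 0: [4, 1]
Peg 1: [6, 5, 3]
Peg 2: [2]

After move 5 (0->1):
Peg 0: [4]
Peg 1: [6, 5, 3, 1]
Peg 2: [2]

After move 6 (1->0):
Peg 0: [4, 1]
Peg 1: [6, 5, 3]
Peg 2: [2]

After move 7 (2->1):
Peg 0: [4, 1]
Peg 1: [6, 5, 3, 2]
Peg 2: []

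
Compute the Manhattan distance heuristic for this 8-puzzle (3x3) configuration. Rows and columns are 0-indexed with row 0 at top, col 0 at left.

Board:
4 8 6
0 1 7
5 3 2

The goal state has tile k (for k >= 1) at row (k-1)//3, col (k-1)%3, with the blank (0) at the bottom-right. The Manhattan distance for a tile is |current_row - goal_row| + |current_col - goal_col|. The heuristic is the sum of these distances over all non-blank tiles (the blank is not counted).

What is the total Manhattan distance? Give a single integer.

Tile 4: (0,0)->(1,0) = 1
Tile 8: (0,1)->(2,1) = 2
Tile 6: (0,2)->(1,2) = 1
Tile 1: (1,1)->(0,0) = 2
Tile 7: (1,2)->(2,0) = 3
Tile 5: (2,0)->(1,1) = 2
Tile 3: (2,1)->(0,2) = 3
Tile 2: (2,2)->(0,1) = 3
Sum: 1 + 2 + 1 + 2 + 3 + 2 + 3 + 3 = 17

Answer: 17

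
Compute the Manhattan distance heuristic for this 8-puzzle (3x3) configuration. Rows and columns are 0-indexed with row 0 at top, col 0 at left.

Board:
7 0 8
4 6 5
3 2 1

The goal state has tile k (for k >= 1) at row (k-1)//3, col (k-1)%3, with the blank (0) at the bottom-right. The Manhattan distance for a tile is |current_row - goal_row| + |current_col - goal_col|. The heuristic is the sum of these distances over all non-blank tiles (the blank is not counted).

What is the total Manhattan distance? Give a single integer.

Tile 7: at (0,0), goal (2,0), distance |0-2|+|0-0| = 2
Tile 8: at (0,2), goal (2,1), distance |0-2|+|2-1| = 3
Tile 4: at (1,0), goal (1,0), distance |1-1|+|0-0| = 0
Tile 6: at (1,1), goal (1,2), distance |1-1|+|1-2| = 1
Tile 5: at (1,2), goal (1,1), distance |1-1|+|2-1| = 1
Tile 3: at (2,0), goal (0,2), distance |2-0|+|0-2| = 4
Tile 2: at (2,1), goal (0,1), distance |2-0|+|1-1| = 2
Tile 1: at (2,2), goal (0,0), distance |2-0|+|2-0| = 4
Sum: 2 + 3 + 0 + 1 + 1 + 4 + 2 + 4 = 17

Answer: 17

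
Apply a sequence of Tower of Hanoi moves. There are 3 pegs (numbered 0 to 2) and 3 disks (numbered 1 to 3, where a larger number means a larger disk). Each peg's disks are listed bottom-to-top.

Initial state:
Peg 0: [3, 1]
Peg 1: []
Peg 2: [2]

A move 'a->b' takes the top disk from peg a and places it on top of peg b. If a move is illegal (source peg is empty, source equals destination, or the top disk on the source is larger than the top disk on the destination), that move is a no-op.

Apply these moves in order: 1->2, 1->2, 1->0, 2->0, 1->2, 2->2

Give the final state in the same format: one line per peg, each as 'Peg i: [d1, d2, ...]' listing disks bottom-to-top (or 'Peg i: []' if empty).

After move 1 (1->2):
Peg 0: [3, 1]
Peg 1: []
Peg 2: [2]

After move 2 (1->2):
Peg 0: [3, 1]
Peg 1: []
Peg 2: [2]

After move 3 (1->0):
Peg 0: [3, 1]
Peg 1: []
Peg 2: [2]

After move 4 (2->0):
Peg 0: [3, 1]
Peg 1: []
Peg 2: [2]

After move 5 (1->2):
Peg 0: [3, 1]
Peg 1: []
Peg 2: [2]

After move 6 (2->2):
Peg 0: [3, 1]
Peg 1: []
Peg 2: [2]

Answer: Peg 0: [3, 1]
Peg 1: []
Peg 2: [2]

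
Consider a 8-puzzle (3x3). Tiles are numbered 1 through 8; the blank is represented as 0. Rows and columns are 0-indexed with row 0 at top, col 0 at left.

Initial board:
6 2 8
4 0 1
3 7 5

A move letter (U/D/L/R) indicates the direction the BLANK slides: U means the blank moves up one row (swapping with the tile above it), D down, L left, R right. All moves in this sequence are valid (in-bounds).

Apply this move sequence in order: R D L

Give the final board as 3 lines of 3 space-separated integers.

Answer: 6 2 8
4 1 5
3 0 7

Derivation:
After move 1 (R):
6 2 8
4 1 0
3 7 5

After move 2 (D):
6 2 8
4 1 5
3 7 0

After move 3 (L):
6 2 8
4 1 5
3 0 7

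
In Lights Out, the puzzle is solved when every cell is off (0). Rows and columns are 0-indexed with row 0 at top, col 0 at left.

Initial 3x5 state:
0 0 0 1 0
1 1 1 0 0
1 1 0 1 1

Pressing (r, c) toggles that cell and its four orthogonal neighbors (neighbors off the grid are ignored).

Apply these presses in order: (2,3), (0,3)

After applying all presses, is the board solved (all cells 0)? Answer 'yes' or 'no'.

After press 1 at (2,3):
0 0 0 1 0
1 1 1 1 0
1 1 1 0 0

After press 2 at (0,3):
0 0 1 0 1
1 1 1 0 0
1 1 1 0 0

Lights still on: 8

Answer: no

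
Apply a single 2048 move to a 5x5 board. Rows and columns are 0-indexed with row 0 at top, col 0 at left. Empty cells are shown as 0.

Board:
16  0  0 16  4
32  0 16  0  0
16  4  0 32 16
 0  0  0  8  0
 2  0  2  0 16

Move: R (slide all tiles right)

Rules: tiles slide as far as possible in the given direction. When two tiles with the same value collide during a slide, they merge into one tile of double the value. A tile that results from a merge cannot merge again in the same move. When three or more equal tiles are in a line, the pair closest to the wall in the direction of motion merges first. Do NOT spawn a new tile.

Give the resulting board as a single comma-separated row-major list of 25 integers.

Slide right:
row 0: [16, 0, 0, 16, 4] -> [0, 0, 0, 32, 4]
row 1: [32, 0, 16, 0, 0] -> [0, 0, 0, 32, 16]
row 2: [16, 4, 0, 32, 16] -> [0, 16, 4, 32, 16]
row 3: [0, 0, 0, 8, 0] -> [0, 0, 0, 0, 8]
row 4: [2, 0, 2, 0, 16] -> [0, 0, 0, 4, 16]

Answer: 0, 0, 0, 32, 4, 0, 0, 0, 32, 16, 0, 16, 4, 32, 16, 0, 0, 0, 0, 8, 0, 0, 0, 4, 16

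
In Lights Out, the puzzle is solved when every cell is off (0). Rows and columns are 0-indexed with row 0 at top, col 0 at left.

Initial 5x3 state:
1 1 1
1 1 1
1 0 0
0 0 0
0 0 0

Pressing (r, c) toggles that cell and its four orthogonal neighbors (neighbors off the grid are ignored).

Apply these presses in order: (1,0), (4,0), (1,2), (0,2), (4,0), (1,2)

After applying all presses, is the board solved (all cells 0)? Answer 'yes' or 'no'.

Answer: yes

Derivation:
After press 1 at (1,0):
0 1 1
0 0 1
0 0 0
0 0 0
0 0 0

After press 2 at (4,0):
0 1 1
0 0 1
0 0 0
1 0 0
1 1 0

After press 3 at (1,2):
0 1 0
0 1 0
0 0 1
1 0 0
1 1 0

After press 4 at (0,2):
0 0 1
0 1 1
0 0 1
1 0 0
1 1 0

After press 5 at (4,0):
0 0 1
0 1 1
0 0 1
0 0 0
0 0 0

After press 6 at (1,2):
0 0 0
0 0 0
0 0 0
0 0 0
0 0 0

Lights still on: 0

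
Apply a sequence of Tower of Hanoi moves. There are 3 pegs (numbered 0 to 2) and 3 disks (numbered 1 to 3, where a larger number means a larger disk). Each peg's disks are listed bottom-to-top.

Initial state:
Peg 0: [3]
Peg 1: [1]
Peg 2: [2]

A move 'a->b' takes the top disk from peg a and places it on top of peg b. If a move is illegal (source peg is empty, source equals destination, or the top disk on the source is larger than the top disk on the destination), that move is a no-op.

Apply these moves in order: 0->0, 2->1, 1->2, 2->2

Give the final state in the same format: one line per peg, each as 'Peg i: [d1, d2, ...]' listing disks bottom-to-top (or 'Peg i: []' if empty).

After move 1 (0->0):
Peg 0: [3]
Peg 1: [1]
Peg 2: [2]

After move 2 (2->1):
Peg 0: [3]
Peg 1: [1]
Peg 2: [2]

After move 3 (1->2):
Peg 0: [3]
Peg 1: []
Peg 2: [2, 1]

After move 4 (2->2):
Peg 0: [3]
Peg 1: []
Peg 2: [2, 1]

Answer: Peg 0: [3]
Peg 1: []
Peg 2: [2, 1]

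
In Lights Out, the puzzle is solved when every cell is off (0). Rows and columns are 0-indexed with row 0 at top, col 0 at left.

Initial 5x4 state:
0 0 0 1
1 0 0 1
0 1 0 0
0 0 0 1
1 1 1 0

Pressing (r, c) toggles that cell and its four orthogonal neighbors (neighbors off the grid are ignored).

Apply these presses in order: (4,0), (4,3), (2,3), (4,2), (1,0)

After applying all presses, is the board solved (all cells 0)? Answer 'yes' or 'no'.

Answer: no

Derivation:
After press 1 at (4,0):
0 0 0 1
1 0 0 1
0 1 0 0
1 0 0 1
0 0 1 0

After press 2 at (4,3):
0 0 0 1
1 0 0 1
0 1 0 0
1 0 0 0
0 0 0 1

After press 3 at (2,3):
0 0 0 1
1 0 0 0
0 1 1 1
1 0 0 1
0 0 0 1

After press 4 at (4,2):
0 0 0 1
1 0 0 0
0 1 1 1
1 0 1 1
0 1 1 0

After press 5 at (1,0):
1 0 0 1
0 1 0 0
1 1 1 1
1 0 1 1
0 1 1 0

Lights still on: 12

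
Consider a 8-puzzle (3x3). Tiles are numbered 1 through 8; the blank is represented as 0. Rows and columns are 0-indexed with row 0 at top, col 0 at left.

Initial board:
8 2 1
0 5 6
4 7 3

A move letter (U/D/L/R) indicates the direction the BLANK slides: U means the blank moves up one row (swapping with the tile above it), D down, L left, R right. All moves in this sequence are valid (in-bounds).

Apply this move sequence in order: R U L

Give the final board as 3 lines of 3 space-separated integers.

Answer: 0 8 1
5 2 6
4 7 3

Derivation:
After move 1 (R):
8 2 1
5 0 6
4 7 3

After move 2 (U):
8 0 1
5 2 6
4 7 3

After move 3 (L):
0 8 1
5 2 6
4 7 3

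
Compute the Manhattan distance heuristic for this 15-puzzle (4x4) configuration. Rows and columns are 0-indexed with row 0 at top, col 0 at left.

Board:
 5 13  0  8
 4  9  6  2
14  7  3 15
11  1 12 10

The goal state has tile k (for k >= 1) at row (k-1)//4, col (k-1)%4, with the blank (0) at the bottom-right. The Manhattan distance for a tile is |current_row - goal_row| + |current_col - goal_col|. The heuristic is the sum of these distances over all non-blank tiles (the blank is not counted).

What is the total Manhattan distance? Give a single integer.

Tile 5: at (0,0), goal (1,0), distance |0-1|+|0-0| = 1
Tile 13: at (0,1), goal (3,0), distance |0-3|+|1-0| = 4
Tile 8: at (0,3), goal (1,3), distance |0-1|+|3-3| = 1
Tile 4: at (1,0), goal (0,3), distance |1-0|+|0-3| = 4
Tile 9: at (1,1), goal (2,0), distance |1-2|+|1-0| = 2
Tile 6: at (1,2), goal (1,1), distance |1-1|+|2-1| = 1
Tile 2: at (1,3), goal (0,1), distance |1-0|+|3-1| = 3
Tile 14: at (2,0), goal (3,1), distance |2-3|+|0-1| = 2
Tile 7: at (2,1), goal (1,2), distance |2-1|+|1-2| = 2
Tile 3: at (2,2), goal (0,2), distance |2-0|+|2-2| = 2
Tile 15: at (2,3), goal (3,2), distance |2-3|+|3-2| = 2
Tile 11: at (3,0), goal (2,2), distance |3-2|+|0-2| = 3
Tile 1: at (3,1), goal (0,0), distance |3-0|+|1-0| = 4
Tile 12: at (3,2), goal (2,3), distance |3-2|+|2-3| = 2
Tile 10: at (3,3), goal (2,1), distance |3-2|+|3-1| = 3
Sum: 1 + 4 + 1 + 4 + 2 + 1 + 3 + 2 + 2 + 2 + 2 + 3 + 4 + 2 + 3 = 36

Answer: 36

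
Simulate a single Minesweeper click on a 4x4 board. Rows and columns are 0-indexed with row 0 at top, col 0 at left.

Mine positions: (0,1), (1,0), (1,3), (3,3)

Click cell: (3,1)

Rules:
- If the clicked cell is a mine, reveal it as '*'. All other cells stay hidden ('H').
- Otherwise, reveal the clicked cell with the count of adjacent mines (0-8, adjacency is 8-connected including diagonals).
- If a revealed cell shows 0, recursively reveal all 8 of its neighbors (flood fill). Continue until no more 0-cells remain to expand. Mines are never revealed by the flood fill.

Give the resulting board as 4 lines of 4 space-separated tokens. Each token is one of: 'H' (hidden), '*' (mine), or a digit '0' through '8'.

H H H H
H H H H
1 1 2 H
0 0 1 H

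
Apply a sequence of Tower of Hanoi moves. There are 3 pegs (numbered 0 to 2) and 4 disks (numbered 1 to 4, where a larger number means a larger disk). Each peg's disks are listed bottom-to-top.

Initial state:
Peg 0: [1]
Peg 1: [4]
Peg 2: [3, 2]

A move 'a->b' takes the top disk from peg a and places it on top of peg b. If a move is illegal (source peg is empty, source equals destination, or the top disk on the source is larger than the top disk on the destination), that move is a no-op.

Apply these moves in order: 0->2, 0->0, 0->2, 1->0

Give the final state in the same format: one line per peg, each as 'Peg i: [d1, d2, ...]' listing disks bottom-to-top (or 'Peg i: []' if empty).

Answer: Peg 0: [4]
Peg 1: []
Peg 2: [3, 2, 1]

Derivation:
After move 1 (0->2):
Peg 0: []
Peg 1: [4]
Peg 2: [3, 2, 1]

After move 2 (0->0):
Peg 0: []
Peg 1: [4]
Peg 2: [3, 2, 1]

After move 3 (0->2):
Peg 0: []
Peg 1: [4]
Peg 2: [3, 2, 1]

After move 4 (1->0):
Peg 0: [4]
Peg 1: []
Peg 2: [3, 2, 1]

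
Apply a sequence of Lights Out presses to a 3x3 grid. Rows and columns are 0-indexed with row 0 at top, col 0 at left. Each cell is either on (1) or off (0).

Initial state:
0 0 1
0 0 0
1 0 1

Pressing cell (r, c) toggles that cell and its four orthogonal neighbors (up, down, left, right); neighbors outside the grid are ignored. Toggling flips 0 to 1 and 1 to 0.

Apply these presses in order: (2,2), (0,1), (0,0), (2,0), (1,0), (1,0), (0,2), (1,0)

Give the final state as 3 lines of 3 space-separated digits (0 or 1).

After press 1 at (2,2):
0 0 1
0 0 1
1 1 0

After press 2 at (0,1):
1 1 0
0 1 1
1 1 0

After press 3 at (0,0):
0 0 0
1 1 1
1 1 0

After press 4 at (2,0):
0 0 0
0 1 1
0 0 0

After press 5 at (1,0):
1 0 0
1 0 1
1 0 0

After press 6 at (1,0):
0 0 0
0 1 1
0 0 0

After press 7 at (0,2):
0 1 1
0 1 0
0 0 0

After press 8 at (1,0):
1 1 1
1 0 0
1 0 0

Answer: 1 1 1
1 0 0
1 0 0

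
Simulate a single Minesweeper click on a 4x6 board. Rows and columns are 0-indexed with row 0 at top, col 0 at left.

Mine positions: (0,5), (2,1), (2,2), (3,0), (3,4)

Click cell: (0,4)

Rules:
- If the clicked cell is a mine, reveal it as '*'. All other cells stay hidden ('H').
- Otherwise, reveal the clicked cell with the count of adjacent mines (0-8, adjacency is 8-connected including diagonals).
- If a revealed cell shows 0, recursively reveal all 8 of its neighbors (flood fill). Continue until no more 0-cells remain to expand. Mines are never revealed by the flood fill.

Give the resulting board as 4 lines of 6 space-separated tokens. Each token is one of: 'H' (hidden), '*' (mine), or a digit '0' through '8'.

H H H H 1 H
H H H H H H
H H H H H H
H H H H H H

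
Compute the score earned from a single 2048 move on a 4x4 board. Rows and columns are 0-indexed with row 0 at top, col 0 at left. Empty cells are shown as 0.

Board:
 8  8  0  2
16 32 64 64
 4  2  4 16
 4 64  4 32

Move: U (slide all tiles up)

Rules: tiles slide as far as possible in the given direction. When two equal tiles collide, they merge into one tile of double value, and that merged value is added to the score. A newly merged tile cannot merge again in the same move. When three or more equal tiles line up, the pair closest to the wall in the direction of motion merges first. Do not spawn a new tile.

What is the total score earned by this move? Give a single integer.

Answer: 16

Derivation:
Slide up:
col 0: [8, 16, 4, 4] -> [8, 16, 8, 0]  score +8 (running 8)
col 1: [8, 32, 2, 64] -> [8, 32, 2, 64]  score +0 (running 8)
col 2: [0, 64, 4, 4] -> [64, 8, 0, 0]  score +8 (running 16)
col 3: [2, 64, 16, 32] -> [2, 64, 16, 32]  score +0 (running 16)
Board after move:
 8  8 64  2
16 32  8 64
 8  2  0 16
 0 64  0 32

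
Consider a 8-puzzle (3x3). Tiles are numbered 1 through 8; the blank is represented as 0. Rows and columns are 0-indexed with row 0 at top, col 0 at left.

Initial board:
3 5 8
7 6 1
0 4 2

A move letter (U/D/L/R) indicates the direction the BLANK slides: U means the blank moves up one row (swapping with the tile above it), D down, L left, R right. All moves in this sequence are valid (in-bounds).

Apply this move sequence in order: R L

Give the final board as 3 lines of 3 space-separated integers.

Answer: 3 5 8
7 6 1
0 4 2

Derivation:
After move 1 (R):
3 5 8
7 6 1
4 0 2

After move 2 (L):
3 5 8
7 6 1
0 4 2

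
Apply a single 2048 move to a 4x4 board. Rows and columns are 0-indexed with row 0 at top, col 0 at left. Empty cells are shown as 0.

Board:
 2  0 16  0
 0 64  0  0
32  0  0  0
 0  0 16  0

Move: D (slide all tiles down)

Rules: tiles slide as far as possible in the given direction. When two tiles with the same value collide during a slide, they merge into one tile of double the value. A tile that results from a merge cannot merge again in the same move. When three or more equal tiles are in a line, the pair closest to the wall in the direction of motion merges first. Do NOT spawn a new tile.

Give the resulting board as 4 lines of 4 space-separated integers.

Answer:  0  0  0  0
 0  0  0  0
 2  0  0  0
32 64 32  0

Derivation:
Slide down:
col 0: [2, 0, 32, 0] -> [0, 0, 2, 32]
col 1: [0, 64, 0, 0] -> [0, 0, 0, 64]
col 2: [16, 0, 0, 16] -> [0, 0, 0, 32]
col 3: [0, 0, 0, 0] -> [0, 0, 0, 0]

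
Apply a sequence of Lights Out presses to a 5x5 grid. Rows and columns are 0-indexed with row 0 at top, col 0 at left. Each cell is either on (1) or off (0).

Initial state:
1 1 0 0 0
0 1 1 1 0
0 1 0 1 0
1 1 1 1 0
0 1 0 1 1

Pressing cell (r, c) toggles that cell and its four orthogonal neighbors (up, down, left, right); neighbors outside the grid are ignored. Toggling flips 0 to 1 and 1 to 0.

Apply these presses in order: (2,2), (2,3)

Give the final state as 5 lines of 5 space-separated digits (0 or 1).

After press 1 at (2,2):
1 1 0 0 0
0 1 0 1 0
0 0 1 0 0
1 1 0 1 0
0 1 0 1 1

After press 2 at (2,3):
1 1 0 0 0
0 1 0 0 0
0 0 0 1 1
1 1 0 0 0
0 1 0 1 1

Answer: 1 1 0 0 0
0 1 0 0 0
0 0 0 1 1
1 1 0 0 0
0 1 0 1 1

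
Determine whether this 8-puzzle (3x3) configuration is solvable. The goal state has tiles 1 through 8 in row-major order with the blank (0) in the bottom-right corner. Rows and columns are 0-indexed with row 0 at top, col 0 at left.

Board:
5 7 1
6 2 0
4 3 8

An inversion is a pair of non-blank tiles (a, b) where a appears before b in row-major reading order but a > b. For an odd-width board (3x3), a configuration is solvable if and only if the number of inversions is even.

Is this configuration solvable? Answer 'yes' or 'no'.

Answer: no

Derivation:
Inversions (pairs i<j in row-major order where tile[i] > tile[j] > 0): 13
13 is odd, so the puzzle is not solvable.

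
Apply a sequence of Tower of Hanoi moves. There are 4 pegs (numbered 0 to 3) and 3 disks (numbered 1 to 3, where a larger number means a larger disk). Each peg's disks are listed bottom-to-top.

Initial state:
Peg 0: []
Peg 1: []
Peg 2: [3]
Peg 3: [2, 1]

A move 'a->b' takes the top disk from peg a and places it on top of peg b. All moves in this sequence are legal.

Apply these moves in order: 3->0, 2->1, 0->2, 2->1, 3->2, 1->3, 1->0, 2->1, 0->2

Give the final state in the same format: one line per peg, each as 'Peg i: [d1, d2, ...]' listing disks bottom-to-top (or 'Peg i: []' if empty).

After move 1 (3->0):
Peg 0: [1]
Peg 1: []
Peg 2: [3]
Peg 3: [2]

After move 2 (2->1):
Peg 0: [1]
Peg 1: [3]
Peg 2: []
Peg 3: [2]

After move 3 (0->2):
Peg 0: []
Peg 1: [3]
Peg 2: [1]
Peg 3: [2]

After move 4 (2->1):
Peg 0: []
Peg 1: [3, 1]
Peg 2: []
Peg 3: [2]

After move 5 (3->2):
Peg 0: []
Peg 1: [3, 1]
Peg 2: [2]
Peg 3: []

After move 6 (1->3):
Peg 0: []
Peg 1: [3]
Peg 2: [2]
Peg 3: [1]

After move 7 (1->0):
Peg 0: [3]
Peg 1: []
Peg 2: [2]
Peg 3: [1]

After move 8 (2->1):
Peg 0: [3]
Peg 1: [2]
Peg 2: []
Peg 3: [1]

After move 9 (0->2):
Peg 0: []
Peg 1: [2]
Peg 2: [3]
Peg 3: [1]

Answer: Peg 0: []
Peg 1: [2]
Peg 2: [3]
Peg 3: [1]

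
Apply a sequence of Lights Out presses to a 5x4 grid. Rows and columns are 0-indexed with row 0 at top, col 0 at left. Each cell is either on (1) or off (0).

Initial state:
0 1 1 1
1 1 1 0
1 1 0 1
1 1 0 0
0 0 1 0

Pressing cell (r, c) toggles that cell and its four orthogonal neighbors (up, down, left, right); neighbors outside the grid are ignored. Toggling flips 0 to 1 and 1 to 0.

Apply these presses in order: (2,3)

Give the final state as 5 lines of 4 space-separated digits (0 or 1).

After press 1 at (2,3):
0 1 1 1
1 1 1 1
1 1 1 0
1 1 0 1
0 0 1 0

Answer: 0 1 1 1
1 1 1 1
1 1 1 0
1 1 0 1
0 0 1 0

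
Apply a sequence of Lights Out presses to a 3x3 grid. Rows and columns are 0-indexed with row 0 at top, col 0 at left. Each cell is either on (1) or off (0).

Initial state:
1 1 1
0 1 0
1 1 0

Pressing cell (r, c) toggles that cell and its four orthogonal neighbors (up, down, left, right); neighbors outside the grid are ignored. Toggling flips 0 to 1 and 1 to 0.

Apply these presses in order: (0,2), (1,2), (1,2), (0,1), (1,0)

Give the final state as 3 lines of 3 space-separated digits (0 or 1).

Answer: 1 1 1
1 1 1
0 1 0

Derivation:
After press 1 at (0,2):
1 0 0
0 1 1
1 1 0

After press 2 at (1,2):
1 0 1
0 0 0
1 1 1

After press 3 at (1,2):
1 0 0
0 1 1
1 1 0

After press 4 at (0,1):
0 1 1
0 0 1
1 1 0

After press 5 at (1,0):
1 1 1
1 1 1
0 1 0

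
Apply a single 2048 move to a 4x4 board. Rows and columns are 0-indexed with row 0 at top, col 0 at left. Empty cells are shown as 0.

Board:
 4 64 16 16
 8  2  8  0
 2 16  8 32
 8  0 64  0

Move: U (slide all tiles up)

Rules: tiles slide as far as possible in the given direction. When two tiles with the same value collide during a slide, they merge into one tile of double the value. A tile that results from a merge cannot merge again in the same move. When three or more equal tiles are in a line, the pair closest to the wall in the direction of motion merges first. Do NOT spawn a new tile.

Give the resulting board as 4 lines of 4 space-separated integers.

Answer:  4 64 16 16
 8  2 16 32
 2 16 64  0
 8  0  0  0

Derivation:
Slide up:
col 0: [4, 8, 2, 8] -> [4, 8, 2, 8]
col 1: [64, 2, 16, 0] -> [64, 2, 16, 0]
col 2: [16, 8, 8, 64] -> [16, 16, 64, 0]
col 3: [16, 0, 32, 0] -> [16, 32, 0, 0]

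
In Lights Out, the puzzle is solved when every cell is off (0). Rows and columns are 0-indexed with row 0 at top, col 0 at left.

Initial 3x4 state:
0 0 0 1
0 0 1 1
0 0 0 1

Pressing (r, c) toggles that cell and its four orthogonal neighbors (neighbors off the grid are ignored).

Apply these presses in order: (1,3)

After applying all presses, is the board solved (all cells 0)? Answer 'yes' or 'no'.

Answer: yes

Derivation:
After press 1 at (1,3):
0 0 0 0
0 0 0 0
0 0 0 0

Lights still on: 0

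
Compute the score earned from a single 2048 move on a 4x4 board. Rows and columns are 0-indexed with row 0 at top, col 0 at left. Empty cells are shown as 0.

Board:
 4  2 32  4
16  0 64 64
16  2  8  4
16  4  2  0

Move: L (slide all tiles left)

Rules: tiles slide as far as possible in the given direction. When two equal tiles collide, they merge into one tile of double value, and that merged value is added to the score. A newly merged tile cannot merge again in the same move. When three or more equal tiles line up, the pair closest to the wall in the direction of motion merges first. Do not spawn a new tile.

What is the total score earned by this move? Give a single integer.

Slide left:
row 0: [4, 2, 32, 4] -> [4, 2, 32, 4]  score +0 (running 0)
row 1: [16, 0, 64, 64] -> [16, 128, 0, 0]  score +128 (running 128)
row 2: [16, 2, 8, 4] -> [16, 2, 8, 4]  score +0 (running 128)
row 3: [16, 4, 2, 0] -> [16, 4, 2, 0]  score +0 (running 128)
Board after move:
  4   2  32   4
 16 128   0   0
 16   2   8   4
 16   4   2   0

Answer: 128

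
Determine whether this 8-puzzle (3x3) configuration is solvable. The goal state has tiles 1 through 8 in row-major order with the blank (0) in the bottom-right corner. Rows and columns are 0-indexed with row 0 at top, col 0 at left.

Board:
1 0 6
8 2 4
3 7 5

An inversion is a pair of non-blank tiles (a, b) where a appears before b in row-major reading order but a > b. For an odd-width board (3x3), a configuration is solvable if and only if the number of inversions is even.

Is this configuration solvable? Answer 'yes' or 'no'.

Inversions (pairs i<j in row-major order where tile[i] > tile[j] > 0): 11
11 is odd, so the puzzle is not solvable.

Answer: no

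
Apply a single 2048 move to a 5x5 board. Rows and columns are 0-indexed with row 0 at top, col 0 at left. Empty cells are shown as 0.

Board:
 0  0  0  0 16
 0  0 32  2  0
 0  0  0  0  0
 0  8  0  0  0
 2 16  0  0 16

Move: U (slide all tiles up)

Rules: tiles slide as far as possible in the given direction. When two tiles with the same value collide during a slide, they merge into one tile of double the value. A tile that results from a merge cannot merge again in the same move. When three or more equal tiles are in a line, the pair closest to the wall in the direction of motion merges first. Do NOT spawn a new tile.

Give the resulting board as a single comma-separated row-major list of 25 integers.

Slide up:
col 0: [0, 0, 0, 0, 2] -> [2, 0, 0, 0, 0]
col 1: [0, 0, 0, 8, 16] -> [8, 16, 0, 0, 0]
col 2: [0, 32, 0, 0, 0] -> [32, 0, 0, 0, 0]
col 3: [0, 2, 0, 0, 0] -> [2, 0, 0, 0, 0]
col 4: [16, 0, 0, 0, 16] -> [32, 0, 0, 0, 0]

Answer: 2, 8, 32, 2, 32, 0, 16, 0, 0, 0, 0, 0, 0, 0, 0, 0, 0, 0, 0, 0, 0, 0, 0, 0, 0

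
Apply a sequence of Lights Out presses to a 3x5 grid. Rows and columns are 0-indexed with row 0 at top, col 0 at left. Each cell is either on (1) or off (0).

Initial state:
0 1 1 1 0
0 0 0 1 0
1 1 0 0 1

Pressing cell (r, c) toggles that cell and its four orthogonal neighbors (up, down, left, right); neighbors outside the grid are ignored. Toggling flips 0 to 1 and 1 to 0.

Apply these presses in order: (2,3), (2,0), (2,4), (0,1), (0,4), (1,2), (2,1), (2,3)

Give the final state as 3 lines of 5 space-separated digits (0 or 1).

Answer: 1 0 1 0 1
1 1 1 0 0
1 1 0 1 0

Derivation:
After press 1 at (2,3):
0 1 1 1 0
0 0 0 0 0
1 1 1 1 0

After press 2 at (2,0):
0 1 1 1 0
1 0 0 0 0
0 0 1 1 0

After press 3 at (2,4):
0 1 1 1 0
1 0 0 0 1
0 0 1 0 1

After press 4 at (0,1):
1 0 0 1 0
1 1 0 0 1
0 0 1 0 1

After press 5 at (0,4):
1 0 0 0 1
1 1 0 0 0
0 0 1 0 1

After press 6 at (1,2):
1 0 1 0 1
1 0 1 1 0
0 0 0 0 1

After press 7 at (2,1):
1 0 1 0 1
1 1 1 1 0
1 1 1 0 1

After press 8 at (2,3):
1 0 1 0 1
1 1 1 0 0
1 1 0 1 0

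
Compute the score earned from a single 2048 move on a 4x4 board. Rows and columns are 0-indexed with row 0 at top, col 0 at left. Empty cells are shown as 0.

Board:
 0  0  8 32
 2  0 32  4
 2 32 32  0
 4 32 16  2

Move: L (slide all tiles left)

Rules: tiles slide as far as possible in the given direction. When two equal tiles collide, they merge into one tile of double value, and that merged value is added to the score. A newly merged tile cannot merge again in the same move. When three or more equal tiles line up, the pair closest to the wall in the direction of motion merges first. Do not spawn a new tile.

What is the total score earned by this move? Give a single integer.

Answer: 64

Derivation:
Slide left:
row 0: [0, 0, 8, 32] -> [8, 32, 0, 0]  score +0 (running 0)
row 1: [2, 0, 32, 4] -> [2, 32, 4, 0]  score +0 (running 0)
row 2: [2, 32, 32, 0] -> [2, 64, 0, 0]  score +64 (running 64)
row 3: [4, 32, 16, 2] -> [4, 32, 16, 2]  score +0 (running 64)
Board after move:
 8 32  0  0
 2 32  4  0
 2 64  0  0
 4 32 16  2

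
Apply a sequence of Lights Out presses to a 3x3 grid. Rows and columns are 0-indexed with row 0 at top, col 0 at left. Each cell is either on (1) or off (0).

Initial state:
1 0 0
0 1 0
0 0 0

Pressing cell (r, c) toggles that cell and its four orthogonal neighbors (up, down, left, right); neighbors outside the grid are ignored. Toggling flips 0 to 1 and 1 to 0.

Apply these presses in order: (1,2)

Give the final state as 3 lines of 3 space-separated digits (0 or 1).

After press 1 at (1,2):
1 0 1
0 0 1
0 0 1

Answer: 1 0 1
0 0 1
0 0 1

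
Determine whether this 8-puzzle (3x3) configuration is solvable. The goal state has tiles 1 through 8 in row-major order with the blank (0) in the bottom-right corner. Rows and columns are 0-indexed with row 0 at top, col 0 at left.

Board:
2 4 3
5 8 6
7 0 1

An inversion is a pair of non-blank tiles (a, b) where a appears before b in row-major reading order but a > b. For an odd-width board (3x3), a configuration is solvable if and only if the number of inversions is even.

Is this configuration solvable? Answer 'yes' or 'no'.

Answer: yes

Derivation:
Inversions (pairs i<j in row-major order where tile[i] > tile[j] > 0): 10
10 is even, so the puzzle is solvable.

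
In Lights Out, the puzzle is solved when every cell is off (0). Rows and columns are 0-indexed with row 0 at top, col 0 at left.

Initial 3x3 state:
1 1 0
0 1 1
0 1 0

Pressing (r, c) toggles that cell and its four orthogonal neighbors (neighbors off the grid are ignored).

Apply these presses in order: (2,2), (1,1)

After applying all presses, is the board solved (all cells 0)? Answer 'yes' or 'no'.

Answer: no

Derivation:
After press 1 at (2,2):
1 1 0
0 1 0
0 0 1

After press 2 at (1,1):
1 0 0
1 0 1
0 1 1

Lights still on: 5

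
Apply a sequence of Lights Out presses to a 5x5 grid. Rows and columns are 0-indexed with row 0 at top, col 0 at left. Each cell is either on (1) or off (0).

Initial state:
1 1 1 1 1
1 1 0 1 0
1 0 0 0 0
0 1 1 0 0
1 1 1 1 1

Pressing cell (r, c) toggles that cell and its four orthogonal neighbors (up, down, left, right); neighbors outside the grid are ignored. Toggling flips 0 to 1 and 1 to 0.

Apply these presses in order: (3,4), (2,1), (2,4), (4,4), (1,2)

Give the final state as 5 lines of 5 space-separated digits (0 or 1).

Answer: 1 1 0 1 1
1 1 1 0 1
0 1 0 1 0
0 0 1 1 1
1 1 1 0 1

Derivation:
After press 1 at (3,4):
1 1 1 1 1
1 1 0 1 0
1 0 0 0 1
0 1 1 1 1
1 1 1 1 0

After press 2 at (2,1):
1 1 1 1 1
1 0 0 1 0
0 1 1 0 1
0 0 1 1 1
1 1 1 1 0

After press 3 at (2,4):
1 1 1 1 1
1 0 0 1 1
0 1 1 1 0
0 0 1 1 0
1 1 1 1 0

After press 4 at (4,4):
1 1 1 1 1
1 0 0 1 1
0 1 1 1 0
0 0 1 1 1
1 1 1 0 1

After press 5 at (1,2):
1 1 0 1 1
1 1 1 0 1
0 1 0 1 0
0 0 1 1 1
1 1 1 0 1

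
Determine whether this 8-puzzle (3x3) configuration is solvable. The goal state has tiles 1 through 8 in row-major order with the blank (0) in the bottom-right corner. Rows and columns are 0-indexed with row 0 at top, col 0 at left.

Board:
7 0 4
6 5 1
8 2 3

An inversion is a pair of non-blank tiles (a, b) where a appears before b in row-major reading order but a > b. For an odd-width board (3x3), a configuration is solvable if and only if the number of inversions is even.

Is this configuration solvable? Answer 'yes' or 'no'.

Inversions (pairs i<j in row-major order where tile[i] > tile[j] > 0): 18
18 is even, so the puzzle is solvable.

Answer: yes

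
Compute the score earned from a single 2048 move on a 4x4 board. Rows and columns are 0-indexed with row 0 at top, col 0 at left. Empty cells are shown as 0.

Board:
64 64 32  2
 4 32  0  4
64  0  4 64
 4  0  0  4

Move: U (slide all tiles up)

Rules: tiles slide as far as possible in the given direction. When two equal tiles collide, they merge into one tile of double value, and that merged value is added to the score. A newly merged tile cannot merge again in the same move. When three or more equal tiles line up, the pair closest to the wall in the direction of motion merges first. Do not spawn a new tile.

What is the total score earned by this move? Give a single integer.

Slide up:
col 0: [64, 4, 64, 4] -> [64, 4, 64, 4]  score +0 (running 0)
col 1: [64, 32, 0, 0] -> [64, 32, 0, 0]  score +0 (running 0)
col 2: [32, 0, 4, 0] -> [32, 4, 0, 0]  score +0 (running 0)
col 3: [2, 4, 64, 4] -> [2, 4, 64, 4]  score +0 (running 0)
Board after move:
64 64 32  2
 4 32  4  4
64  0  0 64
 4  0  0  4

Answer: 0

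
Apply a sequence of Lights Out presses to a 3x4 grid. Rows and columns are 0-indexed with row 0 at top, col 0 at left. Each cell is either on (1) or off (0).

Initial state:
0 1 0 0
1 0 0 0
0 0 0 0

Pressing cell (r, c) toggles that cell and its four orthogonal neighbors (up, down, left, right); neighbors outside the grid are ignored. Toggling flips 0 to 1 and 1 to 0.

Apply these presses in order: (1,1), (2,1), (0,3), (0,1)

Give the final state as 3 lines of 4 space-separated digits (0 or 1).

After press 1 at (1,1):
0 0 0 0
0 1 1 0
0 1 0 0

After press 2 at (2,1):
0 0 0 0
0 0 1 0
1 0 1 0

After press 3 at (0,3):
0 0 1 1
0 0 1 1
1 0 1 0

After press 4 at (0,1):
1 1 0 1
0 1 1 1
1 0 1 0

Answer: 1 1 0 1
0 1 1 1
1 0 1 0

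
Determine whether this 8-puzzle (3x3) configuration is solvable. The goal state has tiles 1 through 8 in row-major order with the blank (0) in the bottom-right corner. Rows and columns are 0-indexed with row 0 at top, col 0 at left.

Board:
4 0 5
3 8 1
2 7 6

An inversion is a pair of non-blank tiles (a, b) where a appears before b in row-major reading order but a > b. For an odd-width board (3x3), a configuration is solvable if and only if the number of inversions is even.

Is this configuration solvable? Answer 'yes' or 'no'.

Answer: no

Derivation:
Inversions (pairs i<j in row-major order where tile[i] > tile[j] > 0): 13
13 is odd, so the puzzle is not solvable.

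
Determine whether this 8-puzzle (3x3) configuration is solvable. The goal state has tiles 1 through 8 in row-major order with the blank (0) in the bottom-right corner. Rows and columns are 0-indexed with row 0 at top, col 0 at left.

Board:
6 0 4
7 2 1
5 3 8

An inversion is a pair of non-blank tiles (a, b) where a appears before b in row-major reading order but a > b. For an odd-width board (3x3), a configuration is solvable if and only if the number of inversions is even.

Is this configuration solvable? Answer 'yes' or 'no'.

Answer: yes

Derivation:
Inversions (pairs i<j in row-major order where tile[i] > tile[j] > 0): 14
14 is even, so the puzzle is solvable.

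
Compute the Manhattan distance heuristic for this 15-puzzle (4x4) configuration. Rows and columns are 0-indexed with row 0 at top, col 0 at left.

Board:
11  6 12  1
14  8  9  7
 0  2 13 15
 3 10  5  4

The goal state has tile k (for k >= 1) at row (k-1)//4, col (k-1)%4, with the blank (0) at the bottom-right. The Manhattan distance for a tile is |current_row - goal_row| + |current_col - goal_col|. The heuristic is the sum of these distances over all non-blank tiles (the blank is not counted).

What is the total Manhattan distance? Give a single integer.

Tile 11: at (0,0), goal (2,2), distance |0-2|+|0-2| = 4
Tile 6: at (0,1), goal (1,1), distance |0-1|+|1-1| = 1
Tile 12: at (0,2), goal (2,3), distance |0-2|+|2-3| = 3
Tile 1: at (0,3), goal (0,0), distance |0-0|+|3-0| = 3
Tile 14: at (1,0), goal (3,1), distance |1-3|+|0-1| = 3
Tile 8: at (1,1), goal (1,3), distance |1-1|+|1-3| = 2
Tile 9: at (1,2), goal (2,0), distance |1-2|+|2-0| = 3
Tile 7: at (1,3), goal (1,2), distance |1-1|+|3-2| = 1
Tile 2: at (2,1), goal (0,1), distance |2-0|+|1-1| = 2
Tile 13: at (2,2), goal (3,0), distance |2-3|+|2-0| = 3
Tile 15: at (2,3), goal (3,2), distance |2-3|+|3-2| = 2
Tile 3: at (3,0), goal (0,2), distance |3-0|+|0-2| = 5
Tile 10: at (3,1), goal (2,1), distance |3-2|+|1-1| = 1
Tile 5: at (3,2), goal (1,0), distance |3-1|+|2-0| = 4
Tile 4: at (3,3), goal (0,3), distance |3-0|+|3-3| = 3
Sum: 4 + 1 + 3 + 3 + 3 + 2 + 3 + 1 + 2 + 3 + 2 + 5 + 1 + 4 + 3 = 40

Answer: 40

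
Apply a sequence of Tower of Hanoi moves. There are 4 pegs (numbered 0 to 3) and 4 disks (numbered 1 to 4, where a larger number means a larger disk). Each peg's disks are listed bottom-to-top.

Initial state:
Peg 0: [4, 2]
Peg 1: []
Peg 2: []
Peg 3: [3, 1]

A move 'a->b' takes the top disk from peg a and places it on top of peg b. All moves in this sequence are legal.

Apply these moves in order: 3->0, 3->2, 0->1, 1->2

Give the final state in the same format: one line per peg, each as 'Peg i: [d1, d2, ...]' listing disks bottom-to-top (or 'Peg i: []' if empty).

Answer: Peg 0: [4, 2]
Peg 1: []
Peg 2: [3, 1]
Peg 3: []

Derivation:
After move 1 (3->0):
Peg 0: [4, 2, 1]
Peg 1: []
Peg 2: []
Peg 3: [3]

After move 2 (3->2):
Peg 0: [4, 2, 1]
Peg 1: []
Peg 2: [3]
Peg 3: []

After move 3 (0->1):
Peg 0: [4, 2]
Peg 1: [1]
Peg 2: [3]
Peg 3: []

After move 4 (1->2):
Peg 0: [4, 2]
Peg 1: []
Peg 2: [3, 1]
Peg 3: []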